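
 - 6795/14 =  - 6795/14 =- 485.36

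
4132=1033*4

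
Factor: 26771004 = 2^2*3^2*13^1*57203^1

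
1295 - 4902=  - 3607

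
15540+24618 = 40158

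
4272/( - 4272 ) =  - 1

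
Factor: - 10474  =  -2^1 * 5237^1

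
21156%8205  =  4746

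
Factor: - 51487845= - 3^1*5^1 * 3432523^1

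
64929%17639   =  12012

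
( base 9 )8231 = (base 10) 6022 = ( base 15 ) 1BB7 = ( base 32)5s6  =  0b1011110000110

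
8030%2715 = 2600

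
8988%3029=2930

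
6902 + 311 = 7213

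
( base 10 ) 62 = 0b111110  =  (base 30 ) 22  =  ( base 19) 35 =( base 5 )222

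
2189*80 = 175120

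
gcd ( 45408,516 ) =516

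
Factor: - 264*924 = -243936 = - 2^5*3^2 *7^1 * 11^2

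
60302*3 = 180906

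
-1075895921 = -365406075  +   - 710489846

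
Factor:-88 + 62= -26 = -2^1*13^1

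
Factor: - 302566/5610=- 3^( - 1)*5^( - 1 ) *809^1 = - 809/15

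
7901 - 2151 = 5750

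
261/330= 87/110=0.79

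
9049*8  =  72392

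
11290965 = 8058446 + 3232519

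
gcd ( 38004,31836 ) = 12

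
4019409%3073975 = 945434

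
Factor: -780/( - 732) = 5^1 * 13^1*61^( - 1 )=65/61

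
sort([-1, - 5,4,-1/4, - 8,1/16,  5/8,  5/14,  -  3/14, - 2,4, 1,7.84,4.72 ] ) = [ - 8, - 5, - 2, - 1, - 1/4, - 3/14, 1/16,5/14, 5/8, 1,4 , 4,4.72,7.84]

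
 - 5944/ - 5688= 1 + 32/711  =  1.05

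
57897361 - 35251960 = 22645401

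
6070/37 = 6070/37 = 164.05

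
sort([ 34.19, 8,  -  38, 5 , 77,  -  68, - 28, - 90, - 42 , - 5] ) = [  -  90, - 68,-42, - 38, - 28,  -  5,  5, 8, 34.19,77] 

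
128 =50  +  78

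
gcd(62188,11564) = 28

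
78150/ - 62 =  - 1261 + 16/31 = -1260.48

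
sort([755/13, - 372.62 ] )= [ - 372.62,755/13]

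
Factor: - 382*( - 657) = 2^1*3^2*73^1*191^1= 250974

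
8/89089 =8/89089 = 0.00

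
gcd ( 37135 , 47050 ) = 5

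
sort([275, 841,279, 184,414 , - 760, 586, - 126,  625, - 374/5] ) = [ - 760 , - 126 , - 374/5,184, 275, 279,  414, 586 , 625,841]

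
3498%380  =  78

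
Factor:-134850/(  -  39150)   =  31/9 = 3^( - 2 )*31^1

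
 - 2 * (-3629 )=7258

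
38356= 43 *892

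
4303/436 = 9 + 379/436  =  9.87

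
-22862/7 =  - 3266  =  -3266.00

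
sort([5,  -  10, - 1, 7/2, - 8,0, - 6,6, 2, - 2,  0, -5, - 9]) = [-10, - 9,  -  8,-6,- 5 , - 2,-1, 0 , 0, 2, 7/2,  5 , 6 ] 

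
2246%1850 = 396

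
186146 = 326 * 571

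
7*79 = 553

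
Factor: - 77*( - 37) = 7^1*11^1* 37^1 = 2849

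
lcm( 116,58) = 116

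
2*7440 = 14880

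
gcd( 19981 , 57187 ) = 689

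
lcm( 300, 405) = 8100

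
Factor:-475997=-475997^1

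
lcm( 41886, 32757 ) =2555046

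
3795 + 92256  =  96051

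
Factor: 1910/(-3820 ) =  -2^( - 1) = -  1/2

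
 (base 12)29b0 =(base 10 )4884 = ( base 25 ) 7K9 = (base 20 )C44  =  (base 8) 11424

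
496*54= 26784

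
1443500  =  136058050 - 134614550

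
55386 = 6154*9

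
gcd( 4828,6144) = 4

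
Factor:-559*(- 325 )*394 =71579950=2^1*5^2*13^2 * 43^1 * 197^1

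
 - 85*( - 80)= 6800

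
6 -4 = 2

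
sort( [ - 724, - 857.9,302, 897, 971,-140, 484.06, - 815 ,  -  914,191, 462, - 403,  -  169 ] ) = [ - 914 ,-857.9,-815, - 724, - 403 , - 169, - 140, 191, 302, 462,484.06 , 897, 971] 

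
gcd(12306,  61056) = 6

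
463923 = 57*8139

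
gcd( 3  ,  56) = 1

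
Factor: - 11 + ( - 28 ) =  - 3^1*13^1 = - 39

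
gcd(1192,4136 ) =8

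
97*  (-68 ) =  - 6596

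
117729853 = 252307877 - 134578024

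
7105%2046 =967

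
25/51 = 25/51 = 0.49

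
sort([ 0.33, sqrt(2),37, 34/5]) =[0.33,sqrt(2), 34/5, 37]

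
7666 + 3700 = 11366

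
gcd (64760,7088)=8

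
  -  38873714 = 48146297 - 87020011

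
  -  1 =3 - 4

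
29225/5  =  5845 = 5845.00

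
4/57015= 4/57015 = 0.00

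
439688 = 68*6466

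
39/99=13/33 = 0.39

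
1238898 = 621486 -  -617412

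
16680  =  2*8340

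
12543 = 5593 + 6950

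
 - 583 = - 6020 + 5437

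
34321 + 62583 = 96904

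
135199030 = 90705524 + 44493506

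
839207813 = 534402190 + 304805623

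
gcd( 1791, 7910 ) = 1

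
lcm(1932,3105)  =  86940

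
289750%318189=289750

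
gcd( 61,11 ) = 1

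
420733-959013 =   -  538280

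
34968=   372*94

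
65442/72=908 + 11/12 = 908.92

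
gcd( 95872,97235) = 1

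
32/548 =8/137= 0.06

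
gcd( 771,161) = 1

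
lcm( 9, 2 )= 18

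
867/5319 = 289/1773 =0.16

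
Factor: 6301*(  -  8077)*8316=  - 2^2*3^3*7^1 * 11^1*41^1*197^1 *6301^1 =- 423227659932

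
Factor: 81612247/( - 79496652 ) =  - 2^(-2)*3^( - 1 )*1447^1*56401^1*6624721^ ( - 1) 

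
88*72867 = 6412296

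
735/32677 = 735/32677  =  0.02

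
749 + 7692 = 8441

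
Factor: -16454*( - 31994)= 526429276 = 2^2 * 17^1 * 19^1*433^1*941^1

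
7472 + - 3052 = 4420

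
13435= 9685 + 3750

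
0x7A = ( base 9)145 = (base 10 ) 122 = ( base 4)1322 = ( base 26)4i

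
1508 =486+1022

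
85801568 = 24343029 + 61458539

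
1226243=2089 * 587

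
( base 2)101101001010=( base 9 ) 3861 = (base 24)50a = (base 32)2qa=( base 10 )2890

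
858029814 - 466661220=391368594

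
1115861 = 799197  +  316664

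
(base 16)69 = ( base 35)30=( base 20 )55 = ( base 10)105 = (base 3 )10220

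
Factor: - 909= - 3^2* 101^1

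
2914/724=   4 + 9/362 = 4.02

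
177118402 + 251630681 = 428749083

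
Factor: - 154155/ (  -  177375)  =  239/275 = 5^(  -  2 )*11^(- 1)*239^1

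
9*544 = 4896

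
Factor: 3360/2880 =2^(-1 )*3^( - 1)*7^1 = 7/6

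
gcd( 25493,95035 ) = 1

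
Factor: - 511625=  - 5^3*4093^1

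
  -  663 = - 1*663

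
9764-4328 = 5436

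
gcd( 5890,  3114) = 2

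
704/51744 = 2/147 = 0.01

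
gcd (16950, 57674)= 2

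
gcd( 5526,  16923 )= 3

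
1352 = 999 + 353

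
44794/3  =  14931+1/3 = 14931.33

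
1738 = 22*79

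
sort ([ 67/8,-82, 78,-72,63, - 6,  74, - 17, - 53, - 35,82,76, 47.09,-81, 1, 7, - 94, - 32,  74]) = [ - 94, - 82, - 81,- 72,  -  53 , - 35,- 32,-17,-6,1,7,67/8, 47.09, 63, 74, 74, 76,78,82] 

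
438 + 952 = 1390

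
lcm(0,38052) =0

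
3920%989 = 953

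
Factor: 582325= 5^2*23293^1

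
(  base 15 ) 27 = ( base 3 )1101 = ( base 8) 45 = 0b100101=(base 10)37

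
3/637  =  3/637 = 0.00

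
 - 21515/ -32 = 672 + 11/32 = 672.34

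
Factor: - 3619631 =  - 937^1*3863^1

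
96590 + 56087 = 152677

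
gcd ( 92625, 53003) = 1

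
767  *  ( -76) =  - 58292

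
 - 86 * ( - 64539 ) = 5550354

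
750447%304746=140955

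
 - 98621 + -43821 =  - 142442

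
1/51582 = 1/51582 = 0.00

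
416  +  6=422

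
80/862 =40/431 = 0.09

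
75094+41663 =116757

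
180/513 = 20/57  =  0.35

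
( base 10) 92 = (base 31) 2u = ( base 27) 3B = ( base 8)134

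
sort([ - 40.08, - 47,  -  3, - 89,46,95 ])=[ - 89 , - 47, - 40.08, - 3, 46 , 95]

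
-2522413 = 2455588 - 4978001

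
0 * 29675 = 0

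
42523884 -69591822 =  - 27067938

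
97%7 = 6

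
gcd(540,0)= 540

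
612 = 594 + 18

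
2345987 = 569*4123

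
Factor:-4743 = -3^2*17^1  *  31^1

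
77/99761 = 77/99761 = 0.00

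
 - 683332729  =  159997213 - 843329942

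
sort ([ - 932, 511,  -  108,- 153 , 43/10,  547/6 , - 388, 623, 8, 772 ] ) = [ - 932, - 388, - 153, - 108, 43/10 , 8, 547/6,511,623, 772]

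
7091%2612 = 1867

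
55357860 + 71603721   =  126961581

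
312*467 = 145704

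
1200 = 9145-7945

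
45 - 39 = 6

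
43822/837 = 52 + 298/837 = 52.36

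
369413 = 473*781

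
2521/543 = 2521/543 = 4.64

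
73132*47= 3437204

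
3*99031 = 297093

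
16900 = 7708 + 9192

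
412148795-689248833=-277100038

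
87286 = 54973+32313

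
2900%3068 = 2900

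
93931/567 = 165 + 376/567 = 165.66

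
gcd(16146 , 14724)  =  18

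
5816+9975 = 15791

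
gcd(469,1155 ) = 7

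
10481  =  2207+8274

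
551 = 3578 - 3027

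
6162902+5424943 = 11587845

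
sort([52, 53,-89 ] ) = [ - 89, 52,53]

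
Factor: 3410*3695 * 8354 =105259982300 =2^2 * 5^2*11^1*31^1 * 739^1*4177^1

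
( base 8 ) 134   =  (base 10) 92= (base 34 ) 2O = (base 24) 3k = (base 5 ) 332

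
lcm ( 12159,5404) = 48636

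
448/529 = 448/529 = 0.85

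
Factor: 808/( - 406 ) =  -  404/203 = -2^2* 7^( - 1 )*29^( - 1)*101^1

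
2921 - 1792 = 1129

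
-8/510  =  -4/255= -  0.02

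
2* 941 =1882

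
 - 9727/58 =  -168 + 17/58 = - 167.71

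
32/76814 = 16/38407  =  0.00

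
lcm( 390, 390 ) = 390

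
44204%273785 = 44204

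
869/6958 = 869/6958 = 0.12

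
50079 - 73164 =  - 23085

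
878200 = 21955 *40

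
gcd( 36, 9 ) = 9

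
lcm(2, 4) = 4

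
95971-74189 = 21782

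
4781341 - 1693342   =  3087999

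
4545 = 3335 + 1210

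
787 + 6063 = 6850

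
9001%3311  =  2379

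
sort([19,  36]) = [19, 36 ] 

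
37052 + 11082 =48134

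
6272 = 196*32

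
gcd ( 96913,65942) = 1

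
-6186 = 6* (  -  1031)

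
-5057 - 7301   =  -12358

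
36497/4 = 9124 + 1/4 = 9124.25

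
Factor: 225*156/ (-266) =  - 2^1*3^3*5^2 * 7^( - 1)*13^1*19^(-1 ) =- 17550/133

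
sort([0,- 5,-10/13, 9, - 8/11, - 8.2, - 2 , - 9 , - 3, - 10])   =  [ - 10, - 9, - 8.2, - 5, - 3  ,  -  2, - 10/13, - 8/11, 0,9] 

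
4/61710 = 2/30855 = 0.00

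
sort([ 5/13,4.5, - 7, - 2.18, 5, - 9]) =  [ - 9, - 7, - 2.18, 5/13, 4.5, 5]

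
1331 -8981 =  - 7650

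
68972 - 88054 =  -19082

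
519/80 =519/80 = 6.49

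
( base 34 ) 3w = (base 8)206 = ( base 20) 6e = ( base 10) 134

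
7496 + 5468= 12964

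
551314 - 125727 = 425587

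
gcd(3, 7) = 1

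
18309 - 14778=3531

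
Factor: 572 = 2^2*11^1*13^1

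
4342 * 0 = 0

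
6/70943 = 6/70943 = 0.00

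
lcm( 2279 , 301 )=15953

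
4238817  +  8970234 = 13209051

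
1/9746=1/9746 = 0.00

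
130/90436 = 65/45218 = 0.00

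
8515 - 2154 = 6361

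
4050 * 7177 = 29066850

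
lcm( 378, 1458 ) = 10206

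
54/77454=3/4303 = 0.00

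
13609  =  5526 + 8083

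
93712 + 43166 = 136878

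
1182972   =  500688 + 682284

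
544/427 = 1+117/427= 1.27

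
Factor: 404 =2^2  *  101^1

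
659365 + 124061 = 783426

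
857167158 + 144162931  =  1001330089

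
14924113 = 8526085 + 6398028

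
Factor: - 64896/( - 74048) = 78/89 = 2^1*3^1*  13^1*89^( - 1 ) 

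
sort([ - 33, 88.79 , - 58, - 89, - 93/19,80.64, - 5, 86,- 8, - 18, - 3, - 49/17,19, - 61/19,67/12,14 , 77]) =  [ - 89, - 58 ,-33, - 18, - 8, - 5, - 93/19, - 61/19  , - 3, - 49/17,67/12,14, 19,77, 80.64 , 86,88.79]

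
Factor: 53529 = 3^1*7^1*2549^1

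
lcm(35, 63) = 315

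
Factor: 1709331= 3^1*13^1*41^1*1069^1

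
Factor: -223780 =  - 2^2*5^1*67^1*167^1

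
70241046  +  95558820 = 165799866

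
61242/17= 61242/17  =  3602.47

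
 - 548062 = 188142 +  - 736204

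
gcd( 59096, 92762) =2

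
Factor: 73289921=31^1 * 2364191^1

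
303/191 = 303/191=1.59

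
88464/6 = 14744 =14744.00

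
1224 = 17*72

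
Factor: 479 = 479^1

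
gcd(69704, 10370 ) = 2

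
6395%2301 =1793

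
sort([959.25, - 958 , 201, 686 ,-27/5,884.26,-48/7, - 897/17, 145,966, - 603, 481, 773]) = [ - 958,-603, - 897/17, - 48/7,-27/5, 145, 201, 481 , 686, 773,884.26 , 959.25,966]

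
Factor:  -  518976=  - 2^6 *3^2*  17^1*53^1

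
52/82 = 26/41  =  0.63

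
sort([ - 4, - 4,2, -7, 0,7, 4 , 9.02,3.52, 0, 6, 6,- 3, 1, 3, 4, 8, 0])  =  [ - 7, - 4, - 4 , - 3, 0, 0,  0, 1,2, 3,3.52, 4, 4, 6,6, 7,  8, 9.02 ] 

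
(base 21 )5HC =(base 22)570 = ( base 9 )3470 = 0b101000001110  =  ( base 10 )2574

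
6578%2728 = 1122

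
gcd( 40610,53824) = 2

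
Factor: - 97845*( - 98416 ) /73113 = 2^4*5^1* 11^1*593^1*6151^1 * 24371^(  -  1 ) = 3209837840/24371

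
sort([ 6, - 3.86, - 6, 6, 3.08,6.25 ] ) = [ - 6, - 3.86,3.08, 6, 6,6.25 ] 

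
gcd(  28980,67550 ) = 70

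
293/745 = 293/745 = 0.39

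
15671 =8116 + 7555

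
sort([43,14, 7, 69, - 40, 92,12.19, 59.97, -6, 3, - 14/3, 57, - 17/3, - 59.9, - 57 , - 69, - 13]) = [ - 69, - 59.9,- 57,  -  40, - 13, - 6, -17/3, - 14/3, 3, 7,12.19, 14,43 , 57, 59.97, 69,92] 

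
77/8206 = 7/746 = 0.01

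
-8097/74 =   -  8097/74  =  - 109.42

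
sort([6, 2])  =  [ 2, 6]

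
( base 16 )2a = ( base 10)42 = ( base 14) 30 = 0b101010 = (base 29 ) 1D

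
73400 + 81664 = 155064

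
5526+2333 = 7859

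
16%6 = 4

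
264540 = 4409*60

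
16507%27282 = 16507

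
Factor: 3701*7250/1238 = 5^3* 29^1 * 619^ ( - 1) * 3701^1= 13416125/619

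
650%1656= 650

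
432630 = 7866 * 55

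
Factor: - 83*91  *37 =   -  7^1*13^1* 37^1*83^1 =- 279461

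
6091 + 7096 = 13187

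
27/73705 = 27/73705 = 0.00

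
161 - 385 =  -224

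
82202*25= 2055050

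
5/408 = 5/408 = 0.01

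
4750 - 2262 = 2488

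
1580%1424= 156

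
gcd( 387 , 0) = 387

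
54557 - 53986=571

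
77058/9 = 8562 = 8562.00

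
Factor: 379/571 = 379^1*571^( - 1 ) 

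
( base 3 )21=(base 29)7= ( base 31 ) 7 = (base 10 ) 7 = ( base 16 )7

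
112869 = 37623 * 3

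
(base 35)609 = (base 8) 16277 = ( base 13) 3471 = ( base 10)7359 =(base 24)CIF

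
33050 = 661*50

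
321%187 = 134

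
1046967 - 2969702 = -1922735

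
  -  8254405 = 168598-8423003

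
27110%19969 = 7141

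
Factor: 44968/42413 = 2^3*11^1*83^ ( - 1) = 88/83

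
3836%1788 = 260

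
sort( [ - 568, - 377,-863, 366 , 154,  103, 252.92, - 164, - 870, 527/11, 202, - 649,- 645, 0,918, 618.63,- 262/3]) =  [ - 870  ,-863,  -  649,-645, - 568, - 377, - 164, - 262/3, 0,527/11,103, 154,202, 252.92, 366, 618.63,918 ] 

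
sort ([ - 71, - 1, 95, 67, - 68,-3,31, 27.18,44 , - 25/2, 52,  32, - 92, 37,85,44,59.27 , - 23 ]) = [ - 92, - 71, - 68,-23,  -  25/2,-3, - 1, 27.18, 31, 32, 37,44, 44, 52,59.27,  67,85,  95] 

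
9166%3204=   2758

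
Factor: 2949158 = 2^1*1474579^1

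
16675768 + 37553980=54229748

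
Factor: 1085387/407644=2^ ( - 2) * 53^1*223^( - 1)*457^( - 1)*20479^1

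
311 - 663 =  - 352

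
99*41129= 4071771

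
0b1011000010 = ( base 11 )592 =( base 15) 321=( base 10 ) 706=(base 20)1f6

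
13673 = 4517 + 9156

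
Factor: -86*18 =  - 2^2*3^2*43^1  =  -1548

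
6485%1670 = 1475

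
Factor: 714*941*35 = 2^1*3^1*5^1 * 7^2*17^1*941^1=23515590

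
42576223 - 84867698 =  - 42291475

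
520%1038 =520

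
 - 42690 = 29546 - 72236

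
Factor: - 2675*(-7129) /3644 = 2^( - 2)*5^2*107^1*911^( - 1 )*7129^1 = 19070075/3644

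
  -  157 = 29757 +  -29914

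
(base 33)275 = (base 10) 2414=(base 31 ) 2fr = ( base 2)100101101110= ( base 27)38b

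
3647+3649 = 7296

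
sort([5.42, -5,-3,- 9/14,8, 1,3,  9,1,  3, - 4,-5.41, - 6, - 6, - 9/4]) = [ - 6, - 6, - 5.41,-5, - 4, - 3,  -  9/4, - 9/14,1, 1,3,  3, 5.42,8,9]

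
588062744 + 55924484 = 643987228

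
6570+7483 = 14053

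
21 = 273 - 252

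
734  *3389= 2487526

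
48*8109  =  389232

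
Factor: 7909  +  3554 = 3^1 *3821^1 = 11463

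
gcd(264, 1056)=264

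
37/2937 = 37/2937 = 0.01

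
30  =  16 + 14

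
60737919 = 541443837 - 480705918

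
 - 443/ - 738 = 443/738 = 0.60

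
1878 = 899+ 979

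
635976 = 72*8833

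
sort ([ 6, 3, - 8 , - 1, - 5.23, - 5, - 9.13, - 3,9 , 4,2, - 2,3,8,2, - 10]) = [- 10, - 9.13 , - 8 ,-5.23, - 5,-3, - 2, - 1,2,2,3,3, 4,6 , 8,9] 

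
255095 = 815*313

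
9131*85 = 776135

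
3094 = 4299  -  1205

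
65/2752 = 65/2752 = 0.02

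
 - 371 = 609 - 980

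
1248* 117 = 146016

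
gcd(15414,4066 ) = 2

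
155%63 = 29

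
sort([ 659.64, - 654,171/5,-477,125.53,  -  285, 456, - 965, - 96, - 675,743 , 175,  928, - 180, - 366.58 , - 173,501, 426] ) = [ - 965, - 675, - 654, - 477,-366.58, - 285 , - 180,  -  173,-96,171/5,125.53,175 , 426,456,501,  659.64,  743,928 ] 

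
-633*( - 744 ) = 470952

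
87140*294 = 25619160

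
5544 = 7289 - 1745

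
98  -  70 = 28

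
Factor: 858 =2^1*3^1*11^1*13^1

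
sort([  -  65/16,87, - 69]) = [-69, - 65/16 , 87]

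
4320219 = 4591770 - 271551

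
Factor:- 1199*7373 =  -11^1*73^1*101^1*109^1   =  -8840227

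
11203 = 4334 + 6869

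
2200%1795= 405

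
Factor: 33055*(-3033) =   -  100255815 = -  3^2 * 5^1 * 11^1*337^1*601^1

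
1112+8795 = 9907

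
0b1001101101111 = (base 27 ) 6m7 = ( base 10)4975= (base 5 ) 124400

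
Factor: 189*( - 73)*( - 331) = 4566807 = 3^3*7^1  *73^1*331^1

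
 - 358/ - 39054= 179/19527 = 0.01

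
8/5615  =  8/5615  =  0.00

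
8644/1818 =4+686/909 = 4.75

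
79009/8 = 79009/8 = 9876.12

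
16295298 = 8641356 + 7653942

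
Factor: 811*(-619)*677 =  - 339860093 = -619^1*677^1*811^1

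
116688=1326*88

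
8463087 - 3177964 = 5285123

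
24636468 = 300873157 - 276236689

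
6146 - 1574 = 4572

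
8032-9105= -1073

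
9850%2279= 734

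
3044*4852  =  14769488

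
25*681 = 17025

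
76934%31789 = 13356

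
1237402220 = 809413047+427989173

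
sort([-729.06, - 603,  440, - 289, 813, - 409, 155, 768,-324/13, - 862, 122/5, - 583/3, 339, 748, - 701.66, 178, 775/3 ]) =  [  -  862 ,  -  729.06,  -  701.66, - 603,  -  409, - 289 ,-583/3  ,-324/13,122/5, 155, 178,775/3, 339, 440, 748, 768,813]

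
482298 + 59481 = 541779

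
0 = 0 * 7360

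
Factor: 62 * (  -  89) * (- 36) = 198648 = 2^3 *3^2 *31^1*  89^1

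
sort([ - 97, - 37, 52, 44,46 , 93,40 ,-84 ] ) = [ - 97,-84 , - 37, 40,44,46, 52, 93]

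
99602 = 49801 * 2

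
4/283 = 4/283=0.01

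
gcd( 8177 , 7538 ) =1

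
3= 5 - 2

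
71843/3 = 23947 + 2/3 = 23947.67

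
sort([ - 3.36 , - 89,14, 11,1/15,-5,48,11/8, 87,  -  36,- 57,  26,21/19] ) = [ - 89, - 57, - 36, - 5 ,-3.36,1/15,21/19, 11/8, 11,14,26 , 48,87 ]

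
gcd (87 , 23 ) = 1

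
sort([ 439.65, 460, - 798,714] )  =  [ - 798, 439.65, 460, 714 ]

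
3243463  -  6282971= - 3039508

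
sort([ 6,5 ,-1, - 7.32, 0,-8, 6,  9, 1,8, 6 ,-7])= [ - 8, - 7.32 ,-7 , - 1, 0 , 1,5,6,6,  6, 8,9]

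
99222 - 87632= 11590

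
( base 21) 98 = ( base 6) 525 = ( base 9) 238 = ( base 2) 11000101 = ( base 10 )197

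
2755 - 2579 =176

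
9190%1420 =670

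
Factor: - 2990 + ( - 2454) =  - 5444 = - 2^2 * 1361^1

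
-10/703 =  - 10/703 = - 0.01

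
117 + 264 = 381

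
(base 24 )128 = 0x278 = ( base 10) 632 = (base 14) 332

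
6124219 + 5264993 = 11389212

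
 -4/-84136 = 1/21034 = 0.00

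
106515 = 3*35505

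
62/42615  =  62/42615 = 0.00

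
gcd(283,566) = 283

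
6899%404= 31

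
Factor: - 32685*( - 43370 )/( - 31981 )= -1417548450/31981= -  2^1*3^1*5^2  *2179^1*4337^1*31981^( - 1)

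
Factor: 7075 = 5^2*283^1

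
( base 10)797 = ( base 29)RE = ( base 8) 1435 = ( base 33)o5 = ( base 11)665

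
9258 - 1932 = 7326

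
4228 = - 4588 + 8816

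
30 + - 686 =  - 656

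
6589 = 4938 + 1651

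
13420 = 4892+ 8528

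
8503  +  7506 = 16009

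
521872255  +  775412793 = 1297285048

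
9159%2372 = 2043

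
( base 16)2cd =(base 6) 3153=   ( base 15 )32C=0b1011001101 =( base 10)717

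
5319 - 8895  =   - 3576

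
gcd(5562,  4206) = 6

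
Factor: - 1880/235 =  - 2^3 = - 8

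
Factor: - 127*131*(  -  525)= 8734425 = 3^1*5^2*7^1 * 127^1*131^1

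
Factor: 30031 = 59^1*509^1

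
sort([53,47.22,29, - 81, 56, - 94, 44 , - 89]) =[-94 , -89, - 81, 29,44,47.22, 53,56] 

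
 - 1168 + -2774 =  - 3942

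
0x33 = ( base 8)63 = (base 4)303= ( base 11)47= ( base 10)51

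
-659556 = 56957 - 716513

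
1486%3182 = 1486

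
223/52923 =223/52923 = 0.00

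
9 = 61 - 52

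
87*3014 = 262218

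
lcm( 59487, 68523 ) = 5413317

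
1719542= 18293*94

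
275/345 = 55/69 = 0.80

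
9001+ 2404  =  11405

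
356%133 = 90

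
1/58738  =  1/58738= 0.00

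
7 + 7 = 14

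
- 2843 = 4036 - 6879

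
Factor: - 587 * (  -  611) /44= 2^ ( - 2)*11^( - 1 )*13^1 *47^1 * 587^1 = 358657/44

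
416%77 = 31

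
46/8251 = 46/8251 = 0.01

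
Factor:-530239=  - 163^1*3253^1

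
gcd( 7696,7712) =16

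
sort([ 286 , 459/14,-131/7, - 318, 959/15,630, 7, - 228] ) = [ - 318, - 228, - 131/7, 7,459/14,959/15,286,630]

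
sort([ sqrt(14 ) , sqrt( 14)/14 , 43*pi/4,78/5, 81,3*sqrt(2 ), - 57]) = [-57 , sqrt( 14 )/14,sqrt( 14 ),  3*  sqrt( 2 ), 78/5, 43 * pi/4, 81 ]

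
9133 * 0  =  0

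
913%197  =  125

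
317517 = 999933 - 682416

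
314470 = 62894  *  5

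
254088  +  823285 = 1077373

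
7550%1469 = 205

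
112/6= 18 +2/3=18.67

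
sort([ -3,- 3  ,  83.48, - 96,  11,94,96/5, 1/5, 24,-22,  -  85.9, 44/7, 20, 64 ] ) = [-96, - 85.9,- 22, - 3,-3, 1/5,44/7, 11,96/5,20, 24, 64, 83.48, 94 ] 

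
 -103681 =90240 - 193921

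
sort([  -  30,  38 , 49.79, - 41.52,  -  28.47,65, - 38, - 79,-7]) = [ - 79,  -  41.52,- 38, - 30,  -  28.47, - 7, 38, 49.79, 65]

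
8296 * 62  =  514352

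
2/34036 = 1/17018 = 0.00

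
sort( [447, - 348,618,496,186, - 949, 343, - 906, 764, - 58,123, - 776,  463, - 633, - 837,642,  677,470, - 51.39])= [ - 949,  -  906, - 837 , - 776, - 633, - 348, - 58 , - 51.39,  123, 186,343,447,463,470, 496,618,642, 677, 764 ] 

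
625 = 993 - 368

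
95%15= 5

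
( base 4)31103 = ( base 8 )1523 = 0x353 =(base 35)OB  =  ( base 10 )851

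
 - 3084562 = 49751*( - 62)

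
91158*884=80583672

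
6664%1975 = 739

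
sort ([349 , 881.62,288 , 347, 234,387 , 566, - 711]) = [-711, 234 , 288 , 347, 349 , 387 , 566, 881.62] 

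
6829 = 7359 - 530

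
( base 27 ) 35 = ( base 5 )321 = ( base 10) 86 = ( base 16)56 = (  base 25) 3b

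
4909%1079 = 593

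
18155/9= 2017 + 2/9 = 2017.22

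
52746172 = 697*75676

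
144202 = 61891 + 82311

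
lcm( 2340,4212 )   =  21060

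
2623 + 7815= 10438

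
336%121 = 94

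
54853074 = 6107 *8982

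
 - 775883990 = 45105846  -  820989836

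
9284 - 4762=4522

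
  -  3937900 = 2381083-6318983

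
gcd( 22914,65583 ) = 9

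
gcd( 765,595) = 85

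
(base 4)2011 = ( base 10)133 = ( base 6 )341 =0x85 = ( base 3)11221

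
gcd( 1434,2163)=3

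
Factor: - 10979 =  - 10979^1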